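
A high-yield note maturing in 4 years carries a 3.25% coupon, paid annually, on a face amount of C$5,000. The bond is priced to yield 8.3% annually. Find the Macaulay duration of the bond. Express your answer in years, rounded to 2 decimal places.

Periodic yield y = 0.083. Discount each cash flow and weight by its year:
  t   CF        PV=CF/(1+0.083)^t    t·PV
  1       162.50       150.0462       150.0462
  2       162.50       138.5468       277.0936
  3       162.50       127.9287       383.7861
  4     5,162.50     3,752.7207    15,010.8826
  Σ                  4,169.2423    15,821.8085
Price P = Σ PV = 4,169.2423.
Macaulay duration = Σ(t·PV) / P = 15,821.8085 / 4,169.2423 = 3.79489 years.

3.79 years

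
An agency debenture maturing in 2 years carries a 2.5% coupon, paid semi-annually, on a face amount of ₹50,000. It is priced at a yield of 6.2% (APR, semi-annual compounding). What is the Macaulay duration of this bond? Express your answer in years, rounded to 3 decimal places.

Periodic yield y = 0.031. Discount each cash flow and weight by its period:
  t   CF        PV=CF/(1+0.031)^t    t·PV
  1       625.00       606.2076       606.2076
  2       625.00       587.9802     1,175.9604
  3       625.00       570.3009     1,710.9026
  4    50,625.00    44,805.4017   179,221.6067
  Σ                 46,569.8903   182,714.6772
Price P = Σ PV = 46,569.8903.
Macaulay duration = Σ(t·PV) / P = 182,714.6772 / 46,569.8903 = 3.92345 half-year periods.
In years: 3.92345 / 2 = 1.96173 years.

1.962 years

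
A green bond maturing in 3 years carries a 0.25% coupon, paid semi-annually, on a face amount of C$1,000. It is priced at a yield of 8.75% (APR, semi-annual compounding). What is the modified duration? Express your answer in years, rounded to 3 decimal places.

2.864 years

Periodic yield y = 0.04375. First find Macaulay duration:
  t   CF        PV=CF/(1+0.04375)^t    t·PV
  1         1.25         1.1976         1.1976
  2         1.25         1.1474         2.2948
  3         1.25         1.0993         3.2979
  4         1.25         1.0532         4.2129
  5         1.25         1.0091         5.0454
  6     1,001.25       774.3969     4,646.3813
  Σ                    779.9035     4,662.4300
P = 779.9035; Macaulay duration = 4,662.4300 / 779.9035 = 5.97821 half-year periods = 2.98911 years.
Modified duration = D_Mac / (1 + y) = 2.98911 / 1.04375 = 2.86381 years.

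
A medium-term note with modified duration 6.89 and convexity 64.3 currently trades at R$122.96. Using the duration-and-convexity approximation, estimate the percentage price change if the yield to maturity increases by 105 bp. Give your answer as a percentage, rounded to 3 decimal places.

Duration effect: -D_mod·Δy = -6.89 × (+0.0105) = -0.072345
Convexity effect: ½·C·(Δy)² = 0.5 × 64.3 × (0.0105)² = +0.0035445375
ΔP/P ≈ -0.072345 + 0.0035445375 = -0.0688004625
= -6.88004625%.

-6.880%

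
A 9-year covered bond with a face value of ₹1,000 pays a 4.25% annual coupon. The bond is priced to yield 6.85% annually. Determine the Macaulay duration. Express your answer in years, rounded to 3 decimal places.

Periodic yield y = 0.0685. Discount each cash flow and weight by its year:
  t   CF        PV=CF/(1+0.0685)^t    t·PV
  1        42.50        39.7754        39.7754
  2        42.50        37.2254        74.4509
  3        42.50        34.8390       104.5169
  4        42.50        32.6055       130.4220
  5        42.50        30.5152       152.5760
  6        42.50        28.5589       171.3535
  7        42.50        26.7280       187.0963
  8        42.50        25.0146       200.1164
  9     1,042.50       574.2557     5,168.3014
  Σ                    829.5177     6,228.6089
Price P = Σ PV = 829.5177.
Macaulay duration = Σ(t·PV) / P = 6,228.6089 / 829.5177 = 7.50871 years.

7.509 years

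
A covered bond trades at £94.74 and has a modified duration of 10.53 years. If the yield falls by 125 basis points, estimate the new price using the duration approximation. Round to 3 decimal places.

Duration approximation: ΔP/P ≈ -D_mod · Δy = -10.53 × (-0.0125) = +0.131625.
New price ≈ 94.74 × (1 + 0.131625) = 107.2101525.

£107.210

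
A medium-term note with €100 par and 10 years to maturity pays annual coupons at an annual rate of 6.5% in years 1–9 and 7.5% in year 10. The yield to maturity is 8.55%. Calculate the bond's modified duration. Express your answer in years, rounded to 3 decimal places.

Periodic yield y = 0.0855. First find Macaulay duration:
  t   CF        PV=CF/(1+0.0855)^t    t·PV
  1         6.50         5.9880         5.9880
  2         6.50         5.5164        11.0327
  3         6.50         5.0819        15.2456
  4         6.50         4.6816        18.7264
  5         6.50         4.3128        21.5642
  6         6.50         3.9731        23.8389
  7         6.50         3.6602        25.6214
  8         6.50         3.3719        26.9752
  9         6.50         3.1063        27.9568
  10      107.50        47.3271       473.2713
  Σ                     87.0194       650.2206
P = 87.0194; Macaulay duration = 650.2206 / 87.0194 = 7.47213 years.
Modified duration = D_Mac / (1 + y) = 7.47213 / 1.0855 = 6.88359 years.

6.884 years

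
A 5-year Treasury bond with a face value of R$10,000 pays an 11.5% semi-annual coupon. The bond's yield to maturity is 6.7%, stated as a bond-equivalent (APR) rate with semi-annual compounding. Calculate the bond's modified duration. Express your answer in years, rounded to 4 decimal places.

Periodic yield y = 0.0335. First find Macaulay duration:
  t   CF        PV=CF/(1+0.0335)^t    t·PV
  1       575.00       556.3619       556.3619
  2       575.00       538.3279     1,076.6558
  3       575.00       520.8785     1,562.6354
  4       575.00       503.9946     2,015.9786
  5       575.00       487.6581     2,438.2905
  6       575.00       471.8511     2,831.1065
  7       575.00       456.5564     3,195.8951
  8       575.00       441.7576     3,534.0605
  9       575.00       427.4384     3,846.9454
  10   10,575.00     7,606.3371    76,063.3706
  Σ                 12,011.1615    97,121.3003
P = 12,011.1615; Macaulay duration = 97,121.3003 / 12,011.1615 = 8.08592 half-year periods = 4.04296 years.
Modified duration = D_Mac / (1 + y) = 4.04296 / 1.0335 = 3.91191 years.

3.9119 years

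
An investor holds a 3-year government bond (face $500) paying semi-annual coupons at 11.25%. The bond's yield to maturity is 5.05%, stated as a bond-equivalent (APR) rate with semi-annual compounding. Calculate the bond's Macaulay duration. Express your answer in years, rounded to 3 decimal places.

2.660 years

Periodic yield y = 0.02525. Discount each cash flow and weight by its period:
  t   CF        PV=CF/(1+0.02525)^t    t·PV
  1       28.125        27.4323        27.4323
  2       28.125        26.7567        53.5135
  3       28.125        26.0978        78.2933
  4       28.125        25.4550       101.8201
  5       28.125        24.8281       124.1405
  6      528.125       454.7347     2,728.4080
  Σ                    585.3046     3,113.6076
Price P = Σ PV = 585.3046.
Macaulay duration = Σ(t·PV) / P = 3,113.6076 / 585.3046 = 5.31964 half-year periods.
In years: 5.31964 / 2 = 2.65982 years.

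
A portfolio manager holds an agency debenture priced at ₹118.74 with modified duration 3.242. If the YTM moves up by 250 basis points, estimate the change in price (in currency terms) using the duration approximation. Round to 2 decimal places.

-₹9.62

Duration approximation: ΔP/P ≈ -D_mod · Δy = -3.242 × (+0.025) = -0.081050.
ΔP ≈ 118.74 × (-0.081050) = -9.623877.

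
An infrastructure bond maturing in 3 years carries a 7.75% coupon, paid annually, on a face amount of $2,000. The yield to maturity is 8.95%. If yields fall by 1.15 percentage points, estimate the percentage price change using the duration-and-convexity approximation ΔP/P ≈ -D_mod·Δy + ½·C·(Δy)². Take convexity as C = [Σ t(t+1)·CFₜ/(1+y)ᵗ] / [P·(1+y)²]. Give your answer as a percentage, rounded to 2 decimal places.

+3.00%

With y = 0.0895:
  t   CF        PV=CF/(1+0.0895)^t    t·PV        t(t+1)·PV
  1       155.00       142.2671       142.2671         284.5342
  2       155.00       130.5802       261.1603         783.4810
  3     2,155.00     1,666.3475     4,999.0425      19,996.1698
  Σ                  1,939.1948     5,402.4699      21,064.1850
P = 1,939.1948; D_Mac = 2.78593 yrs; D_mod = 2.55708 yrs; C = 9.15100.
Duration effect: -2.55708 × (-0.0115) = +0.029406
Convexity effect: 0.5 × 9.15100 × (-0.0115)² = +0.0006051
ΔP/P ≈ +0.029406 + 0.0006051 = +0.030011 = +3.0011%.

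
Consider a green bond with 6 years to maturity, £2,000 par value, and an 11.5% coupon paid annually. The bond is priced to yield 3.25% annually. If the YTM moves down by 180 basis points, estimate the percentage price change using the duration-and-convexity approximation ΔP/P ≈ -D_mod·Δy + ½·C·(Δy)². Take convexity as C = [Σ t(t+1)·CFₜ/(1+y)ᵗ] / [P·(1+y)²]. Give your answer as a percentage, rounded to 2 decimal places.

With y = 0.0325:
  t   CF        PV=CF/(1+0.0325)^t    t·PV        t(t+1)·PV
  1       230.00       222.7603       222.7603         445.5206
  2       230.00       215.7485       431.4969       1,294.4908
  3       230.00       208.9574       626.8721       2,507.4882
  4       230.00       202.3800       809.5200       4,047.6000
  5       230.00       196.0097       980.0484       5,880.2906
  6     2,230.00     1,840.6215    11,043.7293      77,306.1049
  Σ                  2,886.4773    14,114.4270      91,481.4951
P = 2,886.4773; D_Mac = 4.88985 yrs; D_mod = 4.73593 yrs; C = 29.72932.
Duration effect: -4.73593 × (-0.018) = +0.085247
Convexity effect: 0.5 × 29.72932 × (-0.018)² = +0.0048161
ΔP/P ≈ +0.085247 + 0.0048161 = +0.090063 = +9.0063%.

+9.01%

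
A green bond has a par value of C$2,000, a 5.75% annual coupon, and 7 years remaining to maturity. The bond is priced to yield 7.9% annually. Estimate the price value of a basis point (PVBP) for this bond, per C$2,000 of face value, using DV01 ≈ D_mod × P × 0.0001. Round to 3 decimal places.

C$0.968

Periodic yield y = 0.079.
  t   CF        PV=CF/(1+0.079)^t    t·PV
  1       115.00       106.5802       106.5802
  2       115.00        98.7768       197.5536
  3       115.00        91.5448       274.6343
  4       115.00        84.8422       339.3689
  5       115.00        78.6304       393.1521
  6       115.00        72.8734       437.2405
  7     2,115.00     1,242.1106     8,694.7740
  Σ                  1,775.3584    10,443.3036
P = 1,775.3584; D_Mac = 5.88236 yrs; D_mod = 5.45168 yrs.
DV01 ≈ 5.45168 × 1,775.3584 × 0.0001 = 0.967869.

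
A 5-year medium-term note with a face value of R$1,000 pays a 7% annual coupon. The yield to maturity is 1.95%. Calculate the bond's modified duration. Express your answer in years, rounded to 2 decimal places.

4.37 years

Periodic yield y = 0.0195. First find Macaulay duration:
  t   CF        PV=CF/(1+0.0195)^t    t·PV
  1        70.00        68.6611        68.6611
  2        70.00        67.3478       134.6957
  3        70.00        66.0597       198.1790
  4        70.00        64.7961       259.1846
  5     1,070.00       971.5108     4,857.5539
  Σ                  1,238.3755     5,518.2742
P = 1,238.3755; Macaulay duration = 5,518.2742 / 1,238.3755 = 4.45606 years.
Modified duration = D_Mac / (1 + y) = 4.45606 / 1.0195 = 4.37083 years.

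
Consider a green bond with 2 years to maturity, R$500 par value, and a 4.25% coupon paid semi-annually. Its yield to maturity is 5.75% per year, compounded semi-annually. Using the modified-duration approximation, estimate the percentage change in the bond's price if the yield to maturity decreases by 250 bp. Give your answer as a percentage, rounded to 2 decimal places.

Periodic yield y = 0.02875. Modified duration first:
  t   CF        PV=CF/(1+0.02875)^t    t·PV
  1       10.625        10.3281        10.3281
  2       10.625        10.0394        20.0789
  3       10.625         9.7589        29.2766
  4      510.625       455.8927     1,823.5710
  Σ                    486.0191     1,883.2545
P = 486.0191; D_Mac = 3.87486 half-year periods = 1.93743 yrs; D_mod = 1.93743/(1+0.02875) = 1.88328 yrs.
ΔP/P ≈ -D_mod · Δy = -1.88328 × (-0.025) = +0.047082 = +4.7082%.

+4.71%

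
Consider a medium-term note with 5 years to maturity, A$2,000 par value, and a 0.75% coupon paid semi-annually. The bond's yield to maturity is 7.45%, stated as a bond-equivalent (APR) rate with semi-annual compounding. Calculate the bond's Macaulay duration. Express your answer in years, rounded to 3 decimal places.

Periodic yield y = 0.03725. Discount each cash flow and weight by its period:
  t   CF        PV=CF/(1+0.03725)^t    t·PV
  1         7.50         7.2307         7.2307
  2         7.50         6.9710        13.9420
  3         7.50         6.7206        20.1619
  4         7.50         6.4793        25.9172
  5         7.50         6.2466        31.2330
  6         7.50         6.0223        36.1337
  7         7.50         5.8060        40.6420
  8         7.50         5.5975        44.7800
  9         7.50         5.3965        48.5683
  10    2,007.50     1,392.5831    13,925.8310
  Σ                  1,449.0535    14,194.4396
Price P = Σ PV = 1,449.0535.
Macaulay duration = Σ(t·PV) / P = 14,194.4396 / 1,449.0535 = 9.79566 half-year periods.
In years: 9.79566 / 2 = 4.89783 years.

4.898 years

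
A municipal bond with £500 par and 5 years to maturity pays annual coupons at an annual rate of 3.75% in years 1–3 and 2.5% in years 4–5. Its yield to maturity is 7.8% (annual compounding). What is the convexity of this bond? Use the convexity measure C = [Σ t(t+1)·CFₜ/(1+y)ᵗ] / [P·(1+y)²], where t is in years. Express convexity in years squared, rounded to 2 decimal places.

With y = 0.078:
  t   CF        PV=CF/(1+0.078)^t    t·PV        t(t+1)·PV
  1        18.75        17.3933        17.3933          34.7866
  2        18.75        16.1348        32.2696          96.8088
  3        18.75        14.9674        44.9021         179.6082
  4        12.50         9.2562        37.0250         185.1250
  5       512.50       352.0465     1,760.2326      10,561.3958
  Σ                    409.7983     1,891.8226      11,057.7245
P = 409.7983.
Convexity = Σ t(t+1)·PV / [P·(1+y)²] = 11,057.7245 / (409.7983 × 1.162084) = 23.21978.

23.22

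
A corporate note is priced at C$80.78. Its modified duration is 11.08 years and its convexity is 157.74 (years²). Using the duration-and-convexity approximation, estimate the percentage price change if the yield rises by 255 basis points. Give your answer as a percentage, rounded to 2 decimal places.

-23.13%

Duration effect: -D_mod·Δy = -11.08 × (+0.0255) = -0.282540
Convexity effect: ½·C·(Δy)² = 0.5 × 157.74 × (0.0255)² = +0.0512852175
ΔP/P ≈ -0.282540 + 0.0512852175 = -0.2312547825
= -23.12547825%.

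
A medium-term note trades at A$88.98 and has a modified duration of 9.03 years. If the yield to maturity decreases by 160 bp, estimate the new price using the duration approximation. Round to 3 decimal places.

Duration approximation: ΔP/P ≈ -D_mod · Δy = -9.03 × (-0.016) = +0.144480.
New price ≈ 88.98 × (1 + 0.144480) = 101.8358304.

A$101.836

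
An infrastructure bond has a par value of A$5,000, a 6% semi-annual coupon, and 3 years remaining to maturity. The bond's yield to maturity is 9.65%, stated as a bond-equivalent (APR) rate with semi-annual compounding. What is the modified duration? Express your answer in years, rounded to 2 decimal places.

Periodic yield y = 0.04825. First find Macaulay duration:
  t   CF        PV=CF/(1+0.04825)^t    t·PV
  1       150.00       143.0956       143.0956
  2       150.00       136.5091       273.0181
  3       150.00       130.2257       390.6771
  4       150.00       124.2315       496.9261
  5       150.00       118.5132       592.5662
  6     5,150.00     3,881.6646    23,289.9874
  Σ                  4,534.2397    25,186.2705
P = 4,534.2397; Macaulay duration = 25,186.2705 / 4,534.2397 = 5.55468 half-year periods = 2.77734 years.
Modified duration = D_Mac / (1 + y) = 2.77734 / 1.04825 = 2.64950 years.

2.65 years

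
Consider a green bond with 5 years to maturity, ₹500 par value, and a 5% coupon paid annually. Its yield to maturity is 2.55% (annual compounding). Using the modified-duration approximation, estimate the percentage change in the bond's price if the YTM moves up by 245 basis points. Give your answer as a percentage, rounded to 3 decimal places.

Periodic yield y = 0.0255. Modified duration first:
  t   CF        PV=CF/(1+0.0255)^t    t·PV
  1        25.00        24.3784        24.3784
  2        25.00        23.7722        47.5443
  3        25.00        23.1810        69.5431
  4        25.00        22.6046        90.4185
  5       525.00       462.8934     2,314.4670
  Σ                    556.8296     2,546.3513
P = 556.8296; D_Mac = 4.57295 yrs; D_mod = 4.57295/(1+0.0255) = 4.45923 yrs.
ΔP/P ≈ -D_mod · Δy = -4.45923 × (+0.0245) = -0.109251 = -10.9251%.

-10.925%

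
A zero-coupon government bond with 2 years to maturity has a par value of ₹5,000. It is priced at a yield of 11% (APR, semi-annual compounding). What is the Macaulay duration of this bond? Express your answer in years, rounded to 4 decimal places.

A zero-coupon bond has a single cash flow at maturity, so its Macaulay duration equals its maturity: 2 years.
(Equivalently: 4 semi-annual periods ÷ 2 = 2 years.)

2.0000 years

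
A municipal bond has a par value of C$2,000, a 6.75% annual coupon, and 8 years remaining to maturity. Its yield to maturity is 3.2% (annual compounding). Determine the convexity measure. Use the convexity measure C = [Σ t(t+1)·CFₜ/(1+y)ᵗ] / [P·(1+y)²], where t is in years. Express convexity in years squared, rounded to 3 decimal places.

With y = 0.032:
  t   CF        PV=CF/(1+0.032)^t    t·PV        t(t+1)·PV
  1       135.00       130.8140       130.8140         261.6279
  2       135.00       126.7577       253.5154         760.5462
  3       135.00       122.8272       368.4817       1,473.9268
  4       135.00       119.0186       476.0746       2,380.3728
  5       135.00       115.3281       576.6407       3,459.8442
  6       135.00       111.7521       670.5124       4,693.5870
  7       135.00       108.2869       758.0082       6,064.0659
  8     2,135.00     1,659.4352    13,275.4817     119,479.3352
  Σ                  2,494.2198    16,509.5287     138,573.3061
P = 2,494.2198.
Convexity = Σ t(t+1)·PV / [P·(1+y)²] = 138,573.3061 / (2,494.2198 × 1.065024) = 52.16575.

52.166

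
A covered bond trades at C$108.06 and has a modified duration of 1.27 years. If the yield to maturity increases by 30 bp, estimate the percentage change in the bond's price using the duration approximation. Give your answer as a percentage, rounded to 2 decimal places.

Duration approximation: ΔP/P ≈ -D_mod · Δy = -1.27 × (+0.003) = -0.003810.
As a percentage: -0.3810%.

-0.38%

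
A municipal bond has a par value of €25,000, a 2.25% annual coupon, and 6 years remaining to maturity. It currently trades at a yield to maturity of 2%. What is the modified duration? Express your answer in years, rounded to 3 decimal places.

5.571 years

Periodic yield y = 0.02. First find Macaulay duration:
  t   CF        PV=CF/(1+0.02)^t    t·PV
  1       562.50       551.4706       551.4706
  2       562.50       540.6574     1,081.3149
  3       562.50       530.0563     1,590.1689
  4       562.50       519.6631     2,078.6522
  5       562.50       509.4736     2,547.3679
  6    25,562.50    22,698.7685   136,192.6107
  Σ                 25,350.0894   144,041.5853
P = 25,350.0894; Macaulay duration = 144,041.5853 / 25,350.0894 = 5.68209 years.
Modified duration = D_Mac / (1 + y) = 5.68209 / 1.02 = 5.57068 years.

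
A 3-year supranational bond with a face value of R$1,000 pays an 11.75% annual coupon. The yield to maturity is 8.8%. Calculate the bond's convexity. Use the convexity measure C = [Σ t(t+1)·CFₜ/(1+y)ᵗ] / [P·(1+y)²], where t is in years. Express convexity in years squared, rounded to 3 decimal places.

8.821

With y = 0.088:
  t   CF        PV=CF/(1+0.088)^t    t·PV        t(t+1)·PV
  1       117.50       107.9963       107.9963         215.9926
  2       117.50        99.2613       198.5227         595.5680
  3     1,117.50       867.6825     2,603.0475      10,412.1902
  Σ                  1,074.9402     2,909.5665      11,223.7508
P = 1,074.9402.
Convexity = Σ t(t+1)·PV / [P·(1+y)²] = 11,223.7508 / (1,074.9402 × 1.183744) = 8.82056.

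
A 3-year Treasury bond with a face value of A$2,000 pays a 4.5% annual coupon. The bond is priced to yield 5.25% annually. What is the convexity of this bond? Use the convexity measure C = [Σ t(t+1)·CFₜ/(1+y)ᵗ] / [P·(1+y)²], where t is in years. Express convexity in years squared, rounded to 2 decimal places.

10.21

With y = 0.0525:
  t   CF        PV=CF/(1+0.0525)^t    t·PV        t(t+1)·PV
  1        90.00        85.5107        85.5107         171.0214
  2        90.00        81.2453       162.4906         487.4719
  3     2,090.00     1,792.5859     5,377.7577      21,511.0306
  Σ                  1,959.3419     5,625.7590      22,169.5239
P = 1,959.3419.
Convexity = Σ t(t+1)·PV / [P·(1+y)²] = 22,169.5239 / (1,959.3419 × 1.107756) = 10.21414.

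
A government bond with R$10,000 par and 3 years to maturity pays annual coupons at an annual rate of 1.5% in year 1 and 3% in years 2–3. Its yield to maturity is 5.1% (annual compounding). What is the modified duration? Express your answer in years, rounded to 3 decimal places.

2.797 years

Periodic yield y = 0.051. First find Macaulay duration:
  t   CF        PV=CF/(1+0.051)^t    t·PV
  1       150.00       142.7212       142.7212
  2       300.00       271.5913       543.1826
  3    10,300.00     8,872.1541    26,616.4623
  Σ                  9,286.4666    27,302.3661
P = 9,286.4666; Macaulay duration = 27,302.3661 / 9,286.4666 = 2.94002 years.
Modified duration = D_Mac / (1 + y) = 2.94002 / 1.051 = 2.79735 years.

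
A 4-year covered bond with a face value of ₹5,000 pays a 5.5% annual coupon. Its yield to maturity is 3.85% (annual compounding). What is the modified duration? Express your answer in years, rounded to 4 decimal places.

3.5701 years

Periodic yield y = 0.0385. First find Macaulay duration:
  t   CF        PV=CF/(1+0.0385)^t    t·PV
  1       275.00       264.8050       264.8050
  2       275.00       254.9880       509.9759
  3       275.00       245.5349       736.6046
  4     5,275.00     4,535.2002    18,140.8007
  Σ                  5,300.5280    19,652.1863
P = 5,300.5280; Macaulay duration = 19,652.1863 / 5,300.5280 = 3.70759 years.
Modified duration = D_Mac / (1 + y) = 3.70759 / 1.0385 = 3.57014 years.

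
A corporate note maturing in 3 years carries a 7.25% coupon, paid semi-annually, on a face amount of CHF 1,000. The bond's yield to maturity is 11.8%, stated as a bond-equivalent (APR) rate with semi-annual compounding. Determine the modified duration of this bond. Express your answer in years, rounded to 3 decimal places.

2.579 years

Periodic yield y = 0.059. First find Macaulay duration:
  t   CF        PV=CF/(1+0.059)^t    t·PV
  1        36.25        34.2304        34.2304
  2        36.25        32.3233        64.6467
  3        36.25        30.5225        91.5675
  4        36.25        28.8220       115.2880
  5        36.25        27.2162       136.0812
  6     1,036.25       734.6640     4,407.9842
  Σ                    887.7785     4,849.7981
P = 887.7785; Macaulay duration = 4,849.7981 / 887.7785 = 5.46285 half-year periods = 2.73142 years.
Modified duration = D_Mac / (1 + y) = 2.73142 / 1.059 = 2.57925 years.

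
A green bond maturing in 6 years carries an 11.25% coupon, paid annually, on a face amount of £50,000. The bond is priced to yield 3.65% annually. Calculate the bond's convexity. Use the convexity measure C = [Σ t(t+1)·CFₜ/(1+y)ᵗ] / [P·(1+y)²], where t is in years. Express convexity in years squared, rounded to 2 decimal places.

29.53

With y = 0.0365:
  t   CF        PV=CF/(1+0.0365)^t    t·PV        t(t+1)·PV
  1     5,625.00     5,426.9175     5,426.9175      10,853.8350
  2     5,625.00     5,235.8104    10,471.6209      31,414.8626
  3     5,625.00     5,051.4331    15,154.2994      60,617.1975
  4     5,625.00     4,873.5486    19,494.1944      97,470.9719
  5     5,625.00     4,701.9282    23,509.6411     141,057.8465
  6    55,625.00    44,859.4749   269,156.8492   1,884,097.9447
  Σ                 70,149.1128   343,213.5225   2,225,512.6582
P = 70,149.1128.
Convexity = Σ t(t+1)·PV / [P·(1+y)²] = 2,225,512.6582 / (70,149.1128 × 1.074332) = 29.53040.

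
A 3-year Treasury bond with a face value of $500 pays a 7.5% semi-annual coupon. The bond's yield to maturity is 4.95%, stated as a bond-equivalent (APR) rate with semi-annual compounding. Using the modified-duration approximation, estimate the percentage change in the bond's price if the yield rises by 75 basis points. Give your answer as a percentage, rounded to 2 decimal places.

Periodic yield y = 0.02475. Modified duration first:
  t   CF        PV=CF/(1+0.02475)^t    t·PV
  1        18.75        18.2971        18.2971
  2        18.75        17.8552        35.7105
  3        18.75        17.4240        52.2720
  4        18.75        17.0032        68.0126
  5        18.75        16.5925        82.9625
  6       518.75       447.9717     2,687.8300
  Σ                    535.1437     2,945.0847
P = 535.1437; D_Mac = 5.50335 half-year periods = 2.75168 yrs; D_mod = 2.75168/(1+0.02475) = 2.68522 yrs.
ΔP/P ≈ -D_mod · Δy = -2.68522 × (+0.0075) = -0.020139 = -2.0139%.

-2.01%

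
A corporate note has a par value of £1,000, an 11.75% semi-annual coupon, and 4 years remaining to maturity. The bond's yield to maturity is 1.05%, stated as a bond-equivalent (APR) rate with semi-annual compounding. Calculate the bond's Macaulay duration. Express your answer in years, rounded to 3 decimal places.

3.429 years

Periodic yield y = 0.00525. Discount each cash flow and weight by its period:
  t   CF        PV=CF/(1+0.00525)^t    t·PV
  1        58.75        58.4432        58.4432
  2        58.75        58.1379       116.2759
  3        58.75        57.8343       173.5030
  4        58.75        57.5323       230.1291
  5        58.75        57.2318       286.1590
  6        58.75        56.9329       341.5975
  7        58.75        56.6356       396.4490
  8     1,058.75     1,015.3149     8,122.5194
  Σ                  1,418.0629     9,725.0760
Price P = Σ PV = 1,418.0629.
Macaulay duration = Σ(t·PV) / P = 9,725.0760 / 1,418.0629 = 6.85800 half-year periods.
In years: 6.85800 / 2 = 3.42900 years.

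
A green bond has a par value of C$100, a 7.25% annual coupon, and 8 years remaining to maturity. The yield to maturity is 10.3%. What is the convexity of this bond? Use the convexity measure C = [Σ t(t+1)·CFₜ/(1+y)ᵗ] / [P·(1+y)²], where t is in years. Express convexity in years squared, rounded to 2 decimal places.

With y = 0.103:
  t   CF        PV=CF/(1+0.103)^t    t·PV        t(t+1)·PV
  1         7.25         6.5730         6.5730          13.1460
  2         7.25         5.9592        11.9184          35.7551
  3         7.25         5.4027        16.2081          64.8325
  4         7.25         4.8982        19.5928          97.9639
  5         7.25         4.4408        22.2040         133.2238
  6         7.25         4.0261        24.1566         169.0963
  7         7.25         3.6501        25.5510         204.4078
  8       107.25        48.9546       391.6365       3,524.7287
  Σ                     83.9047       517.8403       4,243.1541
P = 83.9047.
Convexity = Σ t(t+1)·PV / [P·(1+y)²] = 4,243.1541 / (83.9047 × 1.216609) = 41.56728.

41.57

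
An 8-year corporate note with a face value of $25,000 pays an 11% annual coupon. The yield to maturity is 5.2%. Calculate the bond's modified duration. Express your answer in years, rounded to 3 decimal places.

5.765 years

Periodic yield y = 0.052. First find Macaulay duration:
  t   CF        PV=CF/(1+0.052)^t    t·PV
  1     2,750.00     2,614.0684     2,614.0684
  2     2,750.00     2,484.8559     4,969.7119
  3     2,750.00     2,362.0304     7,086.0911
  4     2,750.00     2,245.2760     8,981.1040
  5     2,750.00     2,134.2928    10,671.4639
  6     2,750.00     2,028.7954    12,172.7725
  7     2,750.00     1,928.5128    13,499.5893
  8    27,750.00    18,498.5236   147,988.1891
  Σ                 34,296.3553   207,982.9902
P = 34,296.3553; Macaulay duration = 207,982.9902 / 34,296.3553 = 6.06429 years.
Modified duration = D_Mac / (1 + y) = 6.06429 / 1.052 = 5.76453 years.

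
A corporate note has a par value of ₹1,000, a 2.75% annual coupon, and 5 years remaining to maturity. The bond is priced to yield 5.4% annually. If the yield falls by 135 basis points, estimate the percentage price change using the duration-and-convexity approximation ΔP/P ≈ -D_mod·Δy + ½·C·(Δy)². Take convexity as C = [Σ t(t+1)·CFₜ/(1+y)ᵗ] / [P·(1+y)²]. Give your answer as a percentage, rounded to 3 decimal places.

+6.274%

With y = 0.054:
  t   CF        PV=CF/(1+0.054)^t    t·PV        t(t+1)·PV
  1        27.50        26.0911        26.0911          52.1822
  2        27.50        24.7543        49.5087         148.5261
  3        27.50        23.4861        70.4583         281.8332
  4        27.50        22.2828        89.1313         445.6565
  5     1,027.50       789.9121     3,949.5606      23,697.3635
  Σ                    886.5265     4,184.7500      24,625.5614
P = 886.5265; D_Mac = 4.72039 yrs; D_mod = 4.47855 yrs; C = 25.00421.
Duration effect: -4.47855 × (-0.0135) = +0.060460
Convexity effect: 0.5 × 25.00421 × (-0.0135)² = +0.0022785
ΔP/P ≈ +0.060460 + 0.0022785 = +0.062739 = +6.2739%.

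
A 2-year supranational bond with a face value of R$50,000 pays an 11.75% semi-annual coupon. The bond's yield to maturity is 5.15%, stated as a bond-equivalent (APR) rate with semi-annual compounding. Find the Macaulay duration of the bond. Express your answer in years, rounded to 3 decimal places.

1.850 years

Periodic yield y = 0.02575. Discount each cash flow and weight by its period:
  t   CF        PV=CF/(1+0.02575)^t    t·PV
  1     2,937.50     2,863.7582     2,863.7582
  2     2,937.50     2,791.8676     5,583.7353
  3     2,937.50     2,721.7818     8,165.3453
  4    52,937.50    47,818.6515   191,274.6062
  Σ                 56,196.0592   207,887.4449
Price P = Σ PV = 56,196.0592.
Macaulay duration = Σ(t·PV) / P = 207,887.4449 / 56,196.0592 = 3.69932 half-year periods.
In years: 3.69932 / 2 = 1.84966 years.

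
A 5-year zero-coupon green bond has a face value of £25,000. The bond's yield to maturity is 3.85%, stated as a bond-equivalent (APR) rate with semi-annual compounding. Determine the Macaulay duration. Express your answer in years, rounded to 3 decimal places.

A zero-coupon bond has a single cash flow at maturity, so its Macaulay duration equals its maturity: 5 years.
(Equivalently: 10 semi-annual periods ÷ 2 = 5 years.)

5.000 years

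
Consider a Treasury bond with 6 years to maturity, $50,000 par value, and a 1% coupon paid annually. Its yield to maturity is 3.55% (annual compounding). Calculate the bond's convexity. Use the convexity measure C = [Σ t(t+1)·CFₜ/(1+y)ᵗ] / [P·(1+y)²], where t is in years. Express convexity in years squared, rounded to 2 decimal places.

With y = 0.0355:
  t   CF        PV=CF/(1+0.0355)^t    t·PV        t(t+1)·PV
  1       500.00       482.8585       482.8585         965.7170
  2       500.00       466.3047       932.6094       2,797.8282
  3       500.00       450.3184     1,350.9552       5,403.8208
  4       500.00       434.8802     1,739.5206       8,697.6031
  5       500.00       419.9712     2,099.8559      12,599.1354
  6    50,500.00    40,962.9060   245,777.4359   1,720,442.0514
  Σ                 43,217.2390   252,383.2356   1,750,906.1561
P = 43,217.2390.
Convexity = Σ t(t+1)·PV / [P·(1+y)²] = 1,750,906.1561 / (43,217.2390 × 1.072260) = 37.78380.

37.78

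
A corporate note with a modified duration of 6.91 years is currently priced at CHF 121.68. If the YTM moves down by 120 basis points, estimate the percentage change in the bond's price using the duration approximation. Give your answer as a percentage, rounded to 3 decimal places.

+8.292%

Duration approximation: ΔP/P ≈ -D_mod · Δy = -6.91 × (-0.012) = +0.082920.
As a percentage: +8.2920%.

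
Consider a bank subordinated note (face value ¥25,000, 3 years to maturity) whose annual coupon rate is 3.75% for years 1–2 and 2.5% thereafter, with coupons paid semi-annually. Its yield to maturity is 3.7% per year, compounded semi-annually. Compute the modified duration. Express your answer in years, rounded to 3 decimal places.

2.815 years

Periodic yield y = 0.0185. First find Macaulay duration:
  t   CF        PV=CF/(1+0.0185)^t    t·PV
  1       468.75       460.2356       460.2356
  2       468.75       451.8759       903.7519
  3       468.75       443.6681     1,331.0042
  4       468.75       435.6093     1,742.4372
  5       312.50       285.1313     1,425.6564
  6    25,312.50    22,676.1249   136,056.7494
  Σ                 24,752.6451   141,919.8348
P = 24,752.6451; Macaulay duration = 141,919.8348 / 24,752.6451 = 5.73352 half-year periods = 2.86676 years.
Modified duration = D_Mac / (1 + y) = 2.86676 / 1.0185 = 2.81469 years.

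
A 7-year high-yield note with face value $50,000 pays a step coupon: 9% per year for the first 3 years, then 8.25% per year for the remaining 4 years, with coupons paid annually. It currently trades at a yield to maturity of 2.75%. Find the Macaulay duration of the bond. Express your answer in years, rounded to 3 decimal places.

5.742 years

Periodic yield y = 0.0275. Discount each cash flow and weight by its year:
  t   CF        PV=CF/(1+0.0275)^t    t·PV
  1     4,500.00     4,379.5620     4,379.5620
  2     4,500.00     4,262.3475     8,524.6950
  3     4,500.00     4,148.2701    12,444.8102
  4     4,125.00     3,700.8087    14,803.2346
  5     4,125.00     3,601.7602    18,008.8012
  6     4,125.00     3,505.3628    21,032.1766
  7    54,125.00    44,763.6092   313,345.2644
  Σ                 68,361.7205   392,538.5440
Price P = Σ PV = 68,361.7205.
Macaulay duration = Σ(t·PV) / P = 392,538.5440 / 68,361.7205 = 5.74208 years.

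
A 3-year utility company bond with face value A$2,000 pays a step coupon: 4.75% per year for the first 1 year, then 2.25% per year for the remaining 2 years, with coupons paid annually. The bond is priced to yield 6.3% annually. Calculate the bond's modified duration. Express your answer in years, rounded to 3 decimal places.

2.710 years

Periodic yield y = 0.063. First find Macaulay duration:
  t   CF        PV=CF/(1+0.063)^t    t·PV
  1        95.00        89.3697        89.3697
  2        45.00        39.8241        79.6482
  3     2,045.00     1,702.5251     5,107.5752
  Σ                  1,831.7189     5,276.5932
P = 1,831.7189; Macaulay duration = 5,276.5932 / 1,831.7189 = 2.88068 years.
Modified duration = D_Mac / (1 + y) = 2.88068 / 1.063 = 2.70995 years.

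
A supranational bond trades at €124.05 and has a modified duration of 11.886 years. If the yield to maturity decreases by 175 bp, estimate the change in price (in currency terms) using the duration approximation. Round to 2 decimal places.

+€25.80

Duration approximation: ΔP/P ≈ -D_mod · Δy = -11.886 × (-0.0175) = +0.208005.
ΔP ≈ 124.05 × (+0.208005) = +25.80302025.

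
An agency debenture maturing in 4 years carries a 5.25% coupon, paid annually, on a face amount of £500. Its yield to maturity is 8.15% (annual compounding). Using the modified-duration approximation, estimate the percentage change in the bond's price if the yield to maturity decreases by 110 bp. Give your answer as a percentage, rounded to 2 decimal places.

+3.76%

Periodic yield y = 0.0815. Modified duration first:
  t   CF        PV=CF/(1+0.0815)^t    t·PV
  1        26.25        24.2718        24.2718
  2        26.25        22.4428        44.8855
  3        26.25        20.7515        62.2545
  4       526.25       384.6680     1,538.6718
  Σ                    452.1341     1,670.0837
P = 452.1341; D_Mac = 3.69378 yrs; D_mod = 3.69378/(1+0.0815) = 3.41542 yrs.
ΔP/P ≈ -D_mod · Δy = -3.41542 × (-0.011) = +0.037570 = +3.7570%.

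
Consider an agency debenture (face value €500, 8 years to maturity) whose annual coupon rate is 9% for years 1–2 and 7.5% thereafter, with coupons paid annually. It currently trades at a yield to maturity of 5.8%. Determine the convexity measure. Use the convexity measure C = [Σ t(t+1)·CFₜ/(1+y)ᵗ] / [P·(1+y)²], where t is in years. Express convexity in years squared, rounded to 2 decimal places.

With y = 0.058:
  t   CF        PV=CF/(1+0.058)^t    t·PV        t(t+1)·PV
  1        45.00        42.5331        42.5331          85.0662
  2        45.00        40.2014        80.4028         241.2084
  3        37.50        31.6646        94.9939         379.9754
  4        37.50        29.9288       119.7150         598.5750
  5        37.50        28.2880       141.4402         848.6413
  6        37.50        26.7373       160.4237       1,122.9659
  7        37.50        25.2715       176.9007       1,415.2059
  8       537.50       342.3680     2,738.9438      24,650.4938
  Σ                    566.9927     3,555.3531      29,342.1319
P = 566.9927.
Convexity = Σ t(t+1)·PV / [P·(1+y)²] = 29,342.1319 / (566.9927 × 1.119364) = 46.23202.

46.23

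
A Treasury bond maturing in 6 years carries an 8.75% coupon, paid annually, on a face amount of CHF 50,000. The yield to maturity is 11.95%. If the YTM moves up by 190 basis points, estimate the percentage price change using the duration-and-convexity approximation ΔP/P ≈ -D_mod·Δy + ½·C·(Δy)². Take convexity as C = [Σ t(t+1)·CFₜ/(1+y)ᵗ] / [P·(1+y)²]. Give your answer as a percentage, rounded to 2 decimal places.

With y = 0.1195:
  t   CF        PV=CF/(1+0.1195)^t    t·PV        t(t+1)·PV
  1     4,375.00     3,907.9946     3,907.9946       7,815.9893
  2     4,375.00     3,490.8393     6,981.6787      20,945.0360
  3     4,375.00     3,118.2129     9,354.6387      37,418.5548
  4     4,375.00     2,785.3621    11,141.4485      55,707.2425
  5     4,375.00     2,488.0412    12,440.2060      74,641.2360
  6    54,375.00    27,621.9721   165,731.8327   1,160,122.8288
  Σ                 43,412.4223   209,557.7992   1,356,650.8874
P = 43,412.4223; D_Mac = 4.82714 yrs; D_mod = 4.31187 yrs; C = 24.93480.
Duration effect: -4.31187 × (+0.019) = -0.081926
Convexity effect: 0.5 × 24.93480 × (0.019)² = +0.0045007
ΔP/P ≈ -0.081926 + 0.0045007 = -0.077425 = -7.7425%.

-7.74%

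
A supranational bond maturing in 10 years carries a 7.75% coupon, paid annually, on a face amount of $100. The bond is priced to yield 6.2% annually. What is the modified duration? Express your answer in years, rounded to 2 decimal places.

7.03 years

Periodic yield y = 0.062. First find Macaulay duration:
  t   CF        PV=CF/(1+0.062)^t    t·PV
  1         7.75         7.2976         7.2976
  2         7.75         6.8715        13.7430
  3         7.75         6.4704        19.4111
  4         7.75         6.0926        24.3705
  5         7.75         5.7369        28.6846
  6         7.75         5.4020        32.4120
  7         7.75         5.0866        35.6064
  8         7.75         4.7897        38.3174
  9         7.75         4.5100        40.5904
  10      107.75        59.0435       590.4350
  Σ                    111.3008       830.8679
P = 111.3008; Macaulay duration = 830.8679 / 111.3008 = 7.46507 years.
Modified duration = D_Mac / (1 + y) = 7.46507 / 1.062 = 7.02925 years.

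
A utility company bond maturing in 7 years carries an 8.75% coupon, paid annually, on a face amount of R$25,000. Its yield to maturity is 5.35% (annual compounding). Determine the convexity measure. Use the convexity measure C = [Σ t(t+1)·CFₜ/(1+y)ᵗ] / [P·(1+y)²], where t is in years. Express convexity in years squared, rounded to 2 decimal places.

37.69

With y = 0.0535:
  t   CF        PV=CF/(1+0.0535)^t    t·PV        t(t+1)·PV
  1     2,187.50     2,076.4120     2,076.4120       4,152.8239
  2     2,187.50     1,970.9653     3,941.9306      11,825.7919
  3     2,187.50     1,870.8736     5,612.6207      22,450.4830
  4     2,187.50     1,775.8648     7,103.4592      35,517.2962
  5     2,187.50     1,685.6809     8,428.4044      50,570.4265
  6     2,187.50     1,600.0768     9,600.4607      67,203.2246
  7    27,187.50    18,876.7618   132,137.3323   1,057,098.6585
  Σ                 29,856.6351   168,900.6200   1,248,818.7047
P = 29,856.6351.
Convexity = Σ t(t+1)·PV / [P·(1+y)²] = 1,248,818.7047 / (29,856.6351 × 1.109862) = 37.68682.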